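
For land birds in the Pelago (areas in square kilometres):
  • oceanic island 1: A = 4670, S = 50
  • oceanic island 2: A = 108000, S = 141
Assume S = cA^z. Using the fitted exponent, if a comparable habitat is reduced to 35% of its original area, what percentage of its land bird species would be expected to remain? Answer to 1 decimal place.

70.7%

z = ln(141/50) / ln(108000/4670) = 1.0367 / 3.1410 = 0.3301
S_new/S_old = (A_new/A_old)^z = 0.35^0.3301 = exp(0.3301 × -1.0498) = 0.7071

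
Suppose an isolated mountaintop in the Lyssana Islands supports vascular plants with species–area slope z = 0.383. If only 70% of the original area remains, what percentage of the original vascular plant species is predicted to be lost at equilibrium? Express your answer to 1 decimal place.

12.8%

S_new/S_old = (A_new/A_old)^z = 0.7^0.383
= exp(0.383 × ln 0.7) = exp(0.383 × -0.3567) = exp(-0.1366) ≈ 0.8723
Fraction lost = 1 − 0.8723 = 0.1277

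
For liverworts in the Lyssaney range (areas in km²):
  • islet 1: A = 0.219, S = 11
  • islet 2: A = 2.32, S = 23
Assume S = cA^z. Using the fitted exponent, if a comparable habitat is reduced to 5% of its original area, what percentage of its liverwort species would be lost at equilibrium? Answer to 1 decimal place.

60.8%

z = ln(23/11) / ln(2.32/0.219) = 0.7376 / 2.3603 = 0.3125
S_new/S_old = (A_new/A_old)^z = 0.05^0.3125 = exp(0.3125 × -2.9957) = 0.3921
Fraction lost = 1 − 0.3921 = 0.6079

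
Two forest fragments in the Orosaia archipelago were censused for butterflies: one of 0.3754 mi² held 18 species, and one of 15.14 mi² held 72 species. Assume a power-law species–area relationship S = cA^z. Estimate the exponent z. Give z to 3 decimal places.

Taking logs: ln S = ln c + z ln A, so z = (ln S₂ − ln S₁)/(ln A₂ − ln A₁).
z = ln(72/18) / ln(15.14/0.3754) = ln(4) / ln(40.33) = 1.3863 / 3.6971 = 0.3750

0.375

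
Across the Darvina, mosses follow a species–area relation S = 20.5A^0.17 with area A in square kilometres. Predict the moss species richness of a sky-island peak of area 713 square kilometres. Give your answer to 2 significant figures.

63

S = 20.5 × 713^0.17 = 20.5 × 3.055 ≈ 62.63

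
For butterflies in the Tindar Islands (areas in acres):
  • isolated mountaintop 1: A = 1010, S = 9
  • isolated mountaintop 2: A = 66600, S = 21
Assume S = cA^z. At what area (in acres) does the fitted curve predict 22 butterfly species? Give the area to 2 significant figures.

z = ln(21/9) / ln(66600/1010) = 0.8473 / 4.1888 = 0.2023
c = 9 / 1010^0.2023 = 9 / 4.052 = 2.221
A = (22/2.221)^(1/0.2023) ⇒ ln A = ln(9.906)/0.2023 = 11.3364
A = e^11.3364 ≈ 83821 acres

84000 acres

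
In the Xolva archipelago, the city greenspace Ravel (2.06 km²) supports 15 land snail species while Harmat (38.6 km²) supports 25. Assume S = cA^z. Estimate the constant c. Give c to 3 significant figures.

13.2

z = ln(S₂/S₁) / ln(A₂/A₁) = ln(25/15) / ln(38.6/2.06) = 0.5108 / 2.9305 = 0.1743
c = S₁ / A₁^z = 15 / 2.06^0.1743 = 15 / 1.134 = 13.22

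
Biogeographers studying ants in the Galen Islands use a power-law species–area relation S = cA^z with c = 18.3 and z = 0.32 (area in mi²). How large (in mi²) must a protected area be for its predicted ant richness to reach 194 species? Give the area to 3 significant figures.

1600 mi²

194 = 18.3 × A^0.32  ⇒  A^0.32 = 194/18.3 = 10.6
ln A = ln(10.6) / 0.32 = 2.3610 / 0.32 = 7.3780
A = e^7.3780 ≈ 1600 mi²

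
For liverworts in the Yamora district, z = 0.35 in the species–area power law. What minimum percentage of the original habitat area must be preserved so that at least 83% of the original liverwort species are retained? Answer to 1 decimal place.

58.7%

Need (A_new/A_old)^0.35 = 0.83, so A_new/A_old = 0.83^(1/0.35) = 0.83^2.857
ln(A_new/A_old) = ln 0.83 / 0.35 = -0.1863 / 0.35 = -0.5324
A_new/A_old = e^-0.5324 ≈ 0.5872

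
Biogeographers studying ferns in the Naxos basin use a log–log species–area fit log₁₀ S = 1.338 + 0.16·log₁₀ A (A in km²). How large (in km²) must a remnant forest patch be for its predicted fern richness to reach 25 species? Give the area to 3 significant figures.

2.37 km²

25 = 21.78 × A^0.16  ⇒  A^0.16 = 25/21.78 = 1.148
ln A = ln(1.148) / 0.16 = 0.1380 / 0.16 = 0.8626
A = e^0.8626 ≈ 2.369 km²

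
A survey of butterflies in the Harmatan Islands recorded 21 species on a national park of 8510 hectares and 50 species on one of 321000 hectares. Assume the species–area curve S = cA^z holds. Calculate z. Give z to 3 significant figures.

0.239

Taking logs: ln S = ln c + z ln A, so z = (ln S₂ − ln S₁)/(ln A₂ − ln A₁).
z = ln(50/21) / ln(321000/8510) = ln(2.381) / ln(37.72) = 0.8675 / 3.6302 = 0.2390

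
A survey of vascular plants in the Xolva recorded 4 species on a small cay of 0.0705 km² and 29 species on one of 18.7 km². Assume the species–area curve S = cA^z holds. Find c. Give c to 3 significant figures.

10.3

z = ln(S₂/S₁) / ln(A₂/A₁) = ln(29/4) / ln(18.7/0.0705) = 1.9810 / 5.5807 = 0.3550
c = S₁ / A₁^z = 4 / 0.0705^0.3550 = 4 / 0.3901 = 10.25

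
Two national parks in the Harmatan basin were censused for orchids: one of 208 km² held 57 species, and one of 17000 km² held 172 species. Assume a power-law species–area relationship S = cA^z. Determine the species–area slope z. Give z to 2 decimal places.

Taking logs: ln S = ln c + z ln A, so z = (ln S₂ − ln S₁)/(ln A₂ − ln A₁).
z = ln(172/57) / ln(17000/208) = ln(3.018) / ln(81.73) = 1.1044 / 4.4034 = 0.2508

0.25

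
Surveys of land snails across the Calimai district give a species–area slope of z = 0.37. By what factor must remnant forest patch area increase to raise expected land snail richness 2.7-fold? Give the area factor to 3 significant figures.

(A₂/A₁)^0.37 = 2.7, so A₂/A₁ = 2.7^(1/0.37) = 2.7^2.703
ln(A₂/A₁) = ln 2.7 / 0.37 = 0.9933 / 0.37 = 2.6845
A₂/A₁ = e^2.6845 ≈ 14.65

14.7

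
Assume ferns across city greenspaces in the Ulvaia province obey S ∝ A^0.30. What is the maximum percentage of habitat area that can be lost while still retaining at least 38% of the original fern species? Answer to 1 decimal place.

96.0%

Need (A_new/A_old)^0.3 = 0.38, so A_new/A_old = 0.38^(1/0.3) = 0.38^3.333
ln(A_new/A_old) = ln 0.38 / 0.3 = -0.9676 / 0.3 = -3.2253
A_new/A_old = e^-3.2253 ≈ 0.03974
Fraction that can be lost = 1 − 0.03974 = 0.9603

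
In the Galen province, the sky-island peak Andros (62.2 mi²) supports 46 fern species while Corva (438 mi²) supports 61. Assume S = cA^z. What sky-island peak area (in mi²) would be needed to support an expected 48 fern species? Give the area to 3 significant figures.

83.5 mi²

z = ln(61/46) / ln(438/62.2) = 0.2822 / 1.9519 = 0.1446
c = 46 / 62.2^0.1446 = 46 / 1.817 = 25.32
A = (48/25.32)^(1/0.1446) ⇒ ln A = ln(1.896)/0.1446 = 4.4247
A = e^4.4247 ≈ 83.49 mi²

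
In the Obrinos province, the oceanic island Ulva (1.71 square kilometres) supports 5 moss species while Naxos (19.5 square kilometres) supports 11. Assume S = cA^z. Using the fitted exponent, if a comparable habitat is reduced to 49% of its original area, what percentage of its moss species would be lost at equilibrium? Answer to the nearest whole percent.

21%

z = ln(11/5) / ln(19.5/1.71) = 0.7885 / 2.4339 = 0.3239
S_new/S_old = (A_new/A_old)^z = 0.49^0.3239 = exp(0.3239 × -0.7133) = 0.7937
Fraction lost = 1 − 0.7937 = 0.2063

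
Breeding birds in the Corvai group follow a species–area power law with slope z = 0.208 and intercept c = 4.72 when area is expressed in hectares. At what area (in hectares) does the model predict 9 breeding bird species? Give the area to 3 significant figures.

22.3 hectares

9 = 4.72 × A^0.208  ⇒  A^0.208 = 9/4.72 = 1.907
ln A = ln(1.907) / 0.208 = 0.6454 / 0.208 = 3.1030
A = e^3.1030 ≈ 22.26 hectares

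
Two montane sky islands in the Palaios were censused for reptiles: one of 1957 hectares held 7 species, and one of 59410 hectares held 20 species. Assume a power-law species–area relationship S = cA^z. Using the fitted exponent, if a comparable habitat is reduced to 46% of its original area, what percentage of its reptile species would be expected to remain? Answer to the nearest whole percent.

z = ln(20/7) / ln(59410/1957) = 1.0498 / 3.4130 = 0.3076
S_new/S_old = (A_new/A_old)^z = 0.46^0.3076 = exp(0.3076 × -0.7765) = 0.7875

79%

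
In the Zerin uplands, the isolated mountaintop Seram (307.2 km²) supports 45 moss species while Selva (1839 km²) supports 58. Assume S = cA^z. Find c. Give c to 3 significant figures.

20.0

z = ln(S₂/S₁) / ln(A₂/A₁) = ln(58/45) / ln(1839/307.2) = 0.2538 / 1.7895 = 0.1418
c = S₁ / A₁^z = 45 / 307.2^0.1418 = 45 / 2.253 = 19.97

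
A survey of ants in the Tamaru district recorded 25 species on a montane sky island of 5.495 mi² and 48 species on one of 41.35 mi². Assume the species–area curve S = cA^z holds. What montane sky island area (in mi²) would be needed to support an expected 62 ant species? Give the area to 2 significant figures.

z = ln(48/25) / ln(41.35/5.495) = 0.6523 / 2.0182 = 0.3232
c = 25 / 5.495^0.3232 = 25 / 1.734 = 14.41
A = (62/14.41)^(1/0.3232) ⇒ ln A = ln(4.302)/0.3232 = 4.5139
A = e^4.5139 ≈ 91.28 mi²

91 mi²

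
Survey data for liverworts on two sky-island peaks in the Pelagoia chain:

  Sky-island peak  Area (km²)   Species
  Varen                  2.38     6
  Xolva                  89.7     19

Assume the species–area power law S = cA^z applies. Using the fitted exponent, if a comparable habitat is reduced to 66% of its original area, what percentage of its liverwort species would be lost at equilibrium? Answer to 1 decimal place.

12.4%

z = ln(19/6) / ln(89.7/2.38) = 1.1527 / 3.6294 = 0.3176
S_new/S_old = (A_new/A_old)^z = 0.66^0.3176 = exp(0.3176 × -0.4155) = 0.8764
Fraction lost = 1 − 0.8764 = 0.1236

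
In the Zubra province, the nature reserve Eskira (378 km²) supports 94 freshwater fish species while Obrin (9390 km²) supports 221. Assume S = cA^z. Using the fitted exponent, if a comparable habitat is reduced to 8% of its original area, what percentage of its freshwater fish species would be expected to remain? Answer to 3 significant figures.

z = ln(221/94) / ln(9390/378) = 0.8549 / 3.2125 = 0.2661
S_new/S_old = (A_new/A_old)^z = 0.08^0.2661 = exp(0.2661 × -2.5257) = 0.5106

51.1%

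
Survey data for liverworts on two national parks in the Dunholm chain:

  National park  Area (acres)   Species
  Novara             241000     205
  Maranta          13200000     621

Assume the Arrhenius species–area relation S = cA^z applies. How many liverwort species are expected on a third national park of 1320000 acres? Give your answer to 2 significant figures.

z = ln(621/205) / ln(13200000/241000) = 1.1083 / 4.0032 = 0.2769
c = 205 / 241000^0.2769 = 205 / 30.91 = 6.633
S₃ = 6.633 × 1320000^0.2769 = 6.633 × 49.49 ≈ 328.3

330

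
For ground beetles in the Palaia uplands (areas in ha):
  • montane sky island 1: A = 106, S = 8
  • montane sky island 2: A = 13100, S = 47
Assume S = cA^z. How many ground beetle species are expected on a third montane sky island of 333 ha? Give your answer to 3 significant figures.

12.2

z = ln(47/8) / ln(13100/106) = 1.7707 / 4.8169 = 0.3676
c = 8 / 106^0.3676 = 8 / 5.553 = 1.441
S₃ = 1.441 × 333^0.3676 = 1.441 × 8.458 ≈ 12.19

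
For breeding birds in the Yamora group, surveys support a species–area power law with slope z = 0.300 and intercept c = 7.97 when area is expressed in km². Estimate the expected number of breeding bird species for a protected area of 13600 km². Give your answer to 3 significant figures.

139

S = 7.97 × 13600^0.3
ln S = ln 7.97 + 0.3 × ln 13600 = 2.0757 + 0.3 × 9.5178 = 4.9310
S = e^4.9310 ≈ 138.5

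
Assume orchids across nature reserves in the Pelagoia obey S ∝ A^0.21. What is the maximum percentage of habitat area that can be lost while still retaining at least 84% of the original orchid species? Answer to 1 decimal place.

56.4%

Need (A_new/A_old)^0.21 = 0.84, so A_new/A_old = 0.84^(1/0.21) = 0.84^4.762
ln(A_new/A_old) = ln 0.84 / 0.21 = -0.1744 / 0.21 = -0.8303
A_new/A_old = e^-0.8303 ≈ 0.4359
Fraction that can be lost = 1 − 0.4359 = 0.5641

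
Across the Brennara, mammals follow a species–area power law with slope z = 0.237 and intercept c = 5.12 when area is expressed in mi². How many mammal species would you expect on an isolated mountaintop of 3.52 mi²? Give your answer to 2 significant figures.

6.9

S = 5.12 × 3.52^0.237
ln S = ln 5.12 + 0.237 × ln 3.52 = 1.6332 + 0.237 × 1.2585 = 1.9314
S = e^1.9314 ≈ 6.899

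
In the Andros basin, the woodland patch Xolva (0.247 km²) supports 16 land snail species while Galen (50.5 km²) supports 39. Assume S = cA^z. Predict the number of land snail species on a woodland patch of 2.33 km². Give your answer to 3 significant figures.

z = ln(39/16) / ln(50.5/0.247) = 0.8910 / 5.3203 = 0.1675
c = 16 / 0.247^0.1675 = 16 / 0.7912 = 20.22
S₃ = 20.22 × 2.33^0.1675 = 20.22 × 1.152 ≈ 23.3

23.3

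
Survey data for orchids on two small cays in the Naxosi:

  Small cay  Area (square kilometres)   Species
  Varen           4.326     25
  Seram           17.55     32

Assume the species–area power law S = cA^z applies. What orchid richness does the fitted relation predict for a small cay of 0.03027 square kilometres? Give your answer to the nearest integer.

10

z = ln(32/25) / ln(17.55/4.326) = 0.2469 / 1.4004 = 0.1763
c = 25 / 4.326^0.1763 = 25 / 1.295 = 19.31
S₃ = 19.31 × 0.03027^0.1763 = 19.31 × 0.5398 ≈ 10.42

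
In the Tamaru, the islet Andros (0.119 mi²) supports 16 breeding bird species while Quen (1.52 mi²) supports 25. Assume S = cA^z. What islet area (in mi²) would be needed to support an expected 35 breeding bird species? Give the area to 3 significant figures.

10.4 mi²

z = ln(25/16) / ln(1.52/0.119) = 0.4463 / 2.5473 = 0.1752
c = 16 / 0.119^0.1752 = 16 / 0.6887 = 23.23
A = (35/23.23)^(1/0.1752) ⇒ ln A = ln(1.507)/0.1752 = 2.3392
A = e^2.3392 ≈ 10.37 mi²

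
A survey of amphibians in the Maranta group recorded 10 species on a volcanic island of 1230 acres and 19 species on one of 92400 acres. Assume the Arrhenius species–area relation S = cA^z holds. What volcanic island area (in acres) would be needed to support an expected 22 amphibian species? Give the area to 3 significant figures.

z = ln(19/10) / ln(92400/1230) = 0.6419 / 4.3191 = 0.1486
c = 10 / 1230^0.1486 = 10 / 2.879 = 3.474
A = (22/3.474)^(1/0.1486) ⇒ ln A = ln(6.333)/0.1486 = 12.4204
A = e^12.4204 ≈ 247804 acres

248000 acres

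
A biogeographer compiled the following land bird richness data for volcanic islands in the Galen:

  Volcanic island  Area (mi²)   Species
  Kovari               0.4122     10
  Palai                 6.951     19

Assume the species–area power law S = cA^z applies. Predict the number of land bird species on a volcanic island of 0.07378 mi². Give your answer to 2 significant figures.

z = ln(19/10) / ln(6.951/0.4122) = 0.6419 / 2.8251 = 0.2272
c = 10 / 0.4122^0.2272 = 10 / 0.8176 = 12.23
S₃ = 12.23 × 0.07378^0.2272 = 12.23 × 0.5531 ≈ 6.765

6.8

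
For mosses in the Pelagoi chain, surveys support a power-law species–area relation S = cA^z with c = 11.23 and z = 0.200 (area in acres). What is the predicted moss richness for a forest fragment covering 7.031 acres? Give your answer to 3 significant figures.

S = 11.23 × 7.031^0.2
ln S = ln 11.23 + 0.2 × ln 7.031 = 2.4186 + 0.2 × 1.9503 = 2.8087
S = e^2.8087 ≈ 16.59

16.6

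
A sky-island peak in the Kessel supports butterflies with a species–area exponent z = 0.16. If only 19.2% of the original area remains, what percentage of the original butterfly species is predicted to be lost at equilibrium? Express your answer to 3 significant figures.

23.2%

S_new/S_old = (A_new/A_old)^z = 0.192^0.16
= exp(0.16 × ln 0.192) = exp(0.16 × -1.6503) = exp(-0.2640) ≈ 0.7679
Fraction lost = 1 − 0.7679 = 0.2321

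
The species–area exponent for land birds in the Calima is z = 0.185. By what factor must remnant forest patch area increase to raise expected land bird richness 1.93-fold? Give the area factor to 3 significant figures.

(A₂/A₁)^0.185 = 1.93, so A₂/A₁ = 1.93^(1/0.185) = 1.93^5.405
ln(A₂/A₁) = ln 1.93 / 0.185 = 0.6575 / 0.185 = 3.5542
A₂/A₁ = e^3.5542 ≈ 34.96

35.0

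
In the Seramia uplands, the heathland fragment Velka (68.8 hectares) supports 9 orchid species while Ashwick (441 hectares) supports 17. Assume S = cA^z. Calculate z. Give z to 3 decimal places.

Taking logs: ln S = ln c + z ln A, so z = (ln S₂ − ln S₁)/(ln A₂ − ln A₁).
z = ln(17/9) / ln(441/68.8) = ln(1.889) / ln(6.41) = 0.6360 / 1.8578 = 0.3423

0.342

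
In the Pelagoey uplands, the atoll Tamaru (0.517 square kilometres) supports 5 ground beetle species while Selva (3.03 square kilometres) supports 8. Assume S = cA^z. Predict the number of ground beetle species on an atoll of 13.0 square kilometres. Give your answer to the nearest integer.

z = ln(8/5) / ln(3.03/0.517) = 0.4700 / 1.7683 = 0.2658
c = 5 / 0.517^0.2658 = 5 / 0.8392 = 5.958
S₃ = 5.958 × 13^0.2658 = 5.958 × 1.977 ≈ 11.78

12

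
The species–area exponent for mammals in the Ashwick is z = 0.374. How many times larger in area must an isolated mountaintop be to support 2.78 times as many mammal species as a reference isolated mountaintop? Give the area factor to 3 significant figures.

(A₂/A₁)^0.374 = 2.78, so A₂/A₁ = 2.78^(1/0.374) = 2.78^2.674
ln(A₂/A₁) = ln 2.78 / 0.374 = 1.0225 / 0.374 = 2.7338
A₂/A₁ = e^2.7338 ≈ 15.39

15.4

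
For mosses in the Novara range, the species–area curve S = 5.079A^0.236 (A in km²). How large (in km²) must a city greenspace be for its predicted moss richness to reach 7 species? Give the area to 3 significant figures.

3.89 km²

7 = 5.079 × A^0.236  ⇒  A^0.236 = 7/5.079 = 1.378
ln A = ln(1.378) / 0.236 = 0.3208 / 0.236 = 1.3593
A = e^1.3593 ≈ 3.893 km²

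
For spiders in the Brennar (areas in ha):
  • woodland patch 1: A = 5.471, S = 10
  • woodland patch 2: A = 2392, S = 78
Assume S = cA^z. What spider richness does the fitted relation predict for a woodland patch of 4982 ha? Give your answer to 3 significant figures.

z = ln(78/10) / ln(2392/5.471) = 2.0541 / 6.0804 = 0.3378
c = 10 / 5.471^0.3378 = 10 / 1.776 = 5.632
S₃ = 5.632 × 4982^0.3378 = 5.632 × 17.75 ≈ 99.94

99.9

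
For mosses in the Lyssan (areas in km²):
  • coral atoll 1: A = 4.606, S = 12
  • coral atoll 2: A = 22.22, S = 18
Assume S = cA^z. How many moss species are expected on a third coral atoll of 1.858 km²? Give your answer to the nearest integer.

z = ln(18/12) / ln(22.22/4.606) = 0.4055 / 1.5736 = 0.2577
c = 12 / 4.606^0.2577 = 12 / 1.482 = 8.096
S₃ = 8.096 × 1.858^0.2577 = 8.096 × 1.173 ≈ 9.497

9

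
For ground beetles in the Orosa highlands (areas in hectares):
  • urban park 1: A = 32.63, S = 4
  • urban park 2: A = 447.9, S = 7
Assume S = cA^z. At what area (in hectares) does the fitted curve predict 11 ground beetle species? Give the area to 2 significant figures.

z = ln(7/4) / ln(447.9/32.63) = 0.5596 / 2.6193 = 0.2136
c = 4 / 32.63^0.2136 = 4 / 2.106 = 1.9
A = (11/1.9)^(1/0.2136) ⇒ ln A = ln(5.79)/0.2136 = 8.2201
A = e^8.2201 ≈ 3715 hectares

3700 hectares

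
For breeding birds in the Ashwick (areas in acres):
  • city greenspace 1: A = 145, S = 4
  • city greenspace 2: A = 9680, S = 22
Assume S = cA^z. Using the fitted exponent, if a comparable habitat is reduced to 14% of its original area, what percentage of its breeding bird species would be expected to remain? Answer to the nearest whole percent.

z = ln(22/4) / ln(9680/145) = 1.7047 / 4.2011 = 0.4058
S_new/S_old = (A_new/A_old)^z = 0.14^0.4058 = exp(0.4058 × -1.9661) = 0.4503

45%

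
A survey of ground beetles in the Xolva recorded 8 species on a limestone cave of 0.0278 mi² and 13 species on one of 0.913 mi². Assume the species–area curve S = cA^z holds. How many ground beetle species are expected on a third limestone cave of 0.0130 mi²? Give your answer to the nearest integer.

7

z = ln(13/8) / ln(0.913/0.0278) = 0.4855 / 3.4917 = 0.1390
c = 8 / 0.0278^0.1390 = 8 / 0.6076 = 13.17
S₃ = 13.17 × 0.013^0.1390 = 13.17 × 0.5467 ≈ 7.198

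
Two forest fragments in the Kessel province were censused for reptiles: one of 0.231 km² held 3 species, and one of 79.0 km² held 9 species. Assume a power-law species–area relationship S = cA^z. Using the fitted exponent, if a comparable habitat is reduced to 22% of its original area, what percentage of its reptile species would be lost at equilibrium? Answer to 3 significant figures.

24.8%

z = ln(9/3) / ln(79/0.231) = 1.0986 / 5.8348 = 0.1883
S_new/S_old = (A_new/A_old)^z = 0.22^0.1883 = exp(0.1883 × -1.5141) = 0.7519
Fraction lost = 1 − 0.7519 = 0.2481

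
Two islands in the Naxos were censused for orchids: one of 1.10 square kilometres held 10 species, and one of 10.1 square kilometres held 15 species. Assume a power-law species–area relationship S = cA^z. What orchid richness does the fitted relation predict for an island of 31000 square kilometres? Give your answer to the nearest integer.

z = ln(15/10) / ln(10.1/1.1) = 0.4055 / 2.2172 = 0.1829
c = 10 / 1.1^0.1829 = 10 / 1.018 = 9.827
S₃ = 9.827 × 31000^0.1829 = 9.827 × 6.627 ≈ 65.13

65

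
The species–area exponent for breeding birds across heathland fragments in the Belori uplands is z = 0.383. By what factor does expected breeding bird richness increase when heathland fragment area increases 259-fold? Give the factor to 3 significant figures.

8.40

S₂/S₁ = (A₂/A₁)^z = 259^0.383
ln(S₂/S₁) = 0.383 × ln 259 = 0.383 × 5.5568 = 2.1283
S₂/S₁ = e^2.1283 ≈ 8.4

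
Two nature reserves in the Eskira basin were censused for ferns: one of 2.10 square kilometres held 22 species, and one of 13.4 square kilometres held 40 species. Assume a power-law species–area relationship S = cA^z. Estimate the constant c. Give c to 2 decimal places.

z = ln(S₂/S₁) / ln(A₂/A₁) = ln(40/22) / ln(13.4/2.1) = 0.5978 / 1.8533 = 0.3226
c = S₁ / A₁^z = 22 / 2.1^0.3226 = 22 / 1.27 = 17.32

17.32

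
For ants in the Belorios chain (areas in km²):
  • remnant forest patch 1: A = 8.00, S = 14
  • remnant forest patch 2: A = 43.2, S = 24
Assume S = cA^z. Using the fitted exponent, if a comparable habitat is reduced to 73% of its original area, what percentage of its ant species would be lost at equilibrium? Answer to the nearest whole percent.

z = ln(24/14) / ln(43.2/8) = 0.5390 / 1.6864 = 0.3196
S_new/S_old = (A_new/A_old)^z = 0.73^0.3196 = exp(0.3196 × -0.3147) = 0.9043
Fraction lost = 1 − 0.9043 = 0.09569

10%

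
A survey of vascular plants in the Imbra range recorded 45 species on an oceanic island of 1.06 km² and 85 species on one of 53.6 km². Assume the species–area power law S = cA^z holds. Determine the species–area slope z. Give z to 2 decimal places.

Taking logs: ln S = ln c + z ln A, so z = (ln S₂ − ln S₁)/(ln A₂ − ln A₁).
z = ln(85/45) / ln(53.6/1.06) = ln(1.889) / ln(50.57) = 0.6360 / 3.9233 = 0.1621

0.16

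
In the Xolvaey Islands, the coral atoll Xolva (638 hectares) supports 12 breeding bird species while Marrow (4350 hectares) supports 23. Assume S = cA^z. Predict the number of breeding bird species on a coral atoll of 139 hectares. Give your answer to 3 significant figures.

z = ln(23/12) / ln(4350/638) = 0.6506 / 1.9196 = 0.3389
c = 12 / 638^0.3389 = 12 / 8.925 = 1.345
S₃ = 1.345 × 139^0.3389 = 1.345 × 5.325 ≈ 7.159

7.16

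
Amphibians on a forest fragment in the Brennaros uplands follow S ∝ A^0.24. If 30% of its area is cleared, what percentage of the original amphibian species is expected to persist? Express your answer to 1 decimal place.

91.8%

S_new/S_old = (A_new/A_old)^z = 0.7^0.24
= exp(0.24 × ln 0.7) = exp(0.24 × -0.3567) = exp(-0.0856) ≈ 0.918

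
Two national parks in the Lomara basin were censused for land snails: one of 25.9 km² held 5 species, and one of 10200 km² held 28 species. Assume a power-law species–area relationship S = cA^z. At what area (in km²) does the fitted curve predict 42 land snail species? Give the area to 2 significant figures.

z = ln(28/5) / ln(10200/25.9) = 1.7228 / 5.9759 = 0.2883
c = 5 / 25.9^0.2883 = 5 / 2.555 = 1.957
A = (42/1.957)^(1/0.2883) ⇒ ln A = ln(21.46)/0.2883 = 10.6366
A = e^10.6366 ≈ 41632 km²

42000 km²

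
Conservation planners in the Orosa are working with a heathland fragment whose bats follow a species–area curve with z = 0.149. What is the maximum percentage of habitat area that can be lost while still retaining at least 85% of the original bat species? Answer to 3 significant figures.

66.4%

Need (A_new/A_old)^0.149 = 0.85, so A_new/A_old = 0.85^(1/0.149) = 0.85^6.711
ln(A_new/A_old) = ln 0.85 / 0.149 = -0.1625 / 0.149 = -1.0907
A_new/A_old = e^-1.0907 ≈ 0.336
Fraction that can be lost = 1 − 0.336 = 0.664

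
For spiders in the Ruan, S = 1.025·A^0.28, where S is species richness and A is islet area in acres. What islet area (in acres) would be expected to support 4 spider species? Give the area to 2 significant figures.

130 acres

4 = 1.025 × A^0.28  ⇒  A^0.28 = 4/1.025 = 3.902
ln A = ln(3.902) / 0.28 = 1.3616 / 0.28 = 4.8629
A = e^4.8629 ≈ 129.4 acres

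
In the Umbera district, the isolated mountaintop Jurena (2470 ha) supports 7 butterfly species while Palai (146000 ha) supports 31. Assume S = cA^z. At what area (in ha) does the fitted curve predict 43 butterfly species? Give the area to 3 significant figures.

z = ln(31/7) / ln(146000/2470) = 1.4881 / 4.0794 = 0.3648
c = 7 / 2470^0.3648 = 7 / 17.28 = 0.4051
A = (43/0.4051)^(1/0.3648) ⇒ ln A = ln(106.2)/0.3648 = 12.7884
A = e^12.7884 ≈ 358032 ha

358000 ha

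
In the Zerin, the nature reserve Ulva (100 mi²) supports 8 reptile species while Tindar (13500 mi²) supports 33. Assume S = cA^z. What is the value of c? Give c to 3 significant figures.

2.12

z = ln(S₂/S₁) / ln(A₂/A₁) = ln(33/8) / ln(13500/100) = 1.4171 / 4.9053 = 0.2889
c = S₁ / A₁^z = 8 / 100^0.2889 = 8 / 3.782 = 2.115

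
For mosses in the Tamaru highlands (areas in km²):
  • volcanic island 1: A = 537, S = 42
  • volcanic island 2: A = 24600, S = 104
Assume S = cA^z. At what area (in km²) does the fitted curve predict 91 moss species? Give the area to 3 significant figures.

z = ln(104/42) / ln(24600/537) = 0.9067 / 3.8245 = 0.2371
c = 42 / 537^0.2371 = 42 / 4.438 = 9.463
A = (91/9.463)^(1/0.2371) ⇒ ln A = ln(9.617)/0.2371 = 9.5473
A = e^9.5473 ≈ 14006 km²

14000 km²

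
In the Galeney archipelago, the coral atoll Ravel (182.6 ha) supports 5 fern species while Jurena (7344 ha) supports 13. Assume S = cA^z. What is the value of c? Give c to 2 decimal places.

z = ln(S₂/S₁) / ln(A₂/A₁) = ln(13/5) / ln(7344/182.6) = 0.9555 / 3.6943 = 0.2586
c = S₁ / A₁^z = 5 / 182.6^0.2586 = 5 / 3.845 = 1.3

1.30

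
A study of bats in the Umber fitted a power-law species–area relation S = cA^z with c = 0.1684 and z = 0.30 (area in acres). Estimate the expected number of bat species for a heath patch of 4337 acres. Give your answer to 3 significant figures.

2.08

S = 0.1684 × 4337^0.3
ln S = ln 0.1684 + 0.3 × ln 4337 = -1.7814 + 0.3 × 8.3749 = 0.7311
S = e^0.7311 ≈ 2.077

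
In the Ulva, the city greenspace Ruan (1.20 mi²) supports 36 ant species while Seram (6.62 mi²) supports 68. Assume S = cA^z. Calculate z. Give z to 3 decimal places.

0.372

Taking logs: ln S = ln c + z ln A, so z = (ln S₂ − ln S₁)/(ln A₂ − ln A₁).
z = ln(68/36) / ln(6.62/1.2) = ln(1.889) / ln(5.517) = 0.6360 / 1.7078 = 0.3724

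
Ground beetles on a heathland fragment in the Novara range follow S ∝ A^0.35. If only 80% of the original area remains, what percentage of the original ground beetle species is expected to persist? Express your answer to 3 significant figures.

S_new/S_old = (A_new/A_old)^z = 0.8^0.35
= exp(0.35 × ln 0.8) = exp(0.35 × -0.2231) = exp(-0.0781) ≈ 0.9249

92.5%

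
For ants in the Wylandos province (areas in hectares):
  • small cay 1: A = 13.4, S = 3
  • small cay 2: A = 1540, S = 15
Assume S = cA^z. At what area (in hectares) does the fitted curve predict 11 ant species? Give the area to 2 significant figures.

620 hectares

z = ln(15/3) / ln(1540/13.4) = 1.6094 / 4.7443 = 0.3392
c = 3 / 13.4^0.3392 = 3 / 2.412 = 1.244
A = (11/1.244)^(1/0.3392) ⇒ ln A = ln(8.844)/0.3392 = 6.4253
A = e^6.4253 ≈ 617.2 hectares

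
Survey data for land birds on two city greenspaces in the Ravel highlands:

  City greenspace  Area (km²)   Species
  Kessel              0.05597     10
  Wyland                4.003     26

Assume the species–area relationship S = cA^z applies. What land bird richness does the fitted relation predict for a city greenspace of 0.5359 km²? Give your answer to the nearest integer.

17

z = ln(26/10) / ln(4.003/0.05597) = 0.9555 / 4.2700 = 0.2238
c = 10 / 0.05597^0.2238 = 10 / 0.5246 = 19.06
S₃ = 19.06 × 0.5359^0.2238 = 19.06 × 0.8697 ≈ 16.58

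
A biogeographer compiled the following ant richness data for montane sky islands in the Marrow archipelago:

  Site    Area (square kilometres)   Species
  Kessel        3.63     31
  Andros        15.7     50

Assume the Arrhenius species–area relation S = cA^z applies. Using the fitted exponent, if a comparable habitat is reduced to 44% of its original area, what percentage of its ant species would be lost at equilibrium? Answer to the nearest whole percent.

z = ln(50/31) / ln(15.7/3.63) = 0.4780 / 1.4644 = 0.3264
S_new/S_old = (A_new/A_old)^z = 0.44^0.3264 = exp(0.3264 × -0.8210) = 0.7649
Fraction lost = 1 − 0.7649 = 0.2351

24%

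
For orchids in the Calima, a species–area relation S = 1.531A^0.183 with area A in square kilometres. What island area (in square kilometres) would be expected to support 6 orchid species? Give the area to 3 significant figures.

6 = 1.531 × A^0.183  ⇒  A^0.183 = 6/1.531 = 3.919
ln A = ln(3.919) / 0.183 = 1.3658 / 0.183 = 7.4636
A = e^7.4636 ≈ 1743 square kilometres

1740 square kilometres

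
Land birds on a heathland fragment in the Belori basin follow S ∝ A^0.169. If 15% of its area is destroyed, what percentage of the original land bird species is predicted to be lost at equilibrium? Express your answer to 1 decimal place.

S_new/S_old = (A_new/A_old)^z = 0.85^0.169
= exp(0.169 × ln 0.85) = exp(0.169 × -0.1625) = exp(-0.0275) ≈ 0.9729
Fraction lost = 1 − 0.9729 = 0.02709

2.7%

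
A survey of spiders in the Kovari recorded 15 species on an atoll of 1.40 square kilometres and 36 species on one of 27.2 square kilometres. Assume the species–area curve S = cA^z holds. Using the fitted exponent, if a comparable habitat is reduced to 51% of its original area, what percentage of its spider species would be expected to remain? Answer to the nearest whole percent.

82%

z = ln(36/15) / ln(27.2/1.4) = 0.8755 / 2.9667 = 0.2951
S_new/S_old = (A_new/A_old)^z = 0.51^0.2951 = exp(0.2951 × -0.6733) = 0.8198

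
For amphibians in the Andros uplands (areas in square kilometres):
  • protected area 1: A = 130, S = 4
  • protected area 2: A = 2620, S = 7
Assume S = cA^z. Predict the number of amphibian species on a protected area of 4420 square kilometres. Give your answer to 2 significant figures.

z = ln(7/4) / ln(2620/130) = 0.5596 / 3.0034 = 0.1863
c = 4 / 130^0.1863 = 4 / 2.477 = 1.615
S₃ = 1.615 × 4420^0.1863 = 1.615 × 4.778 ≈ 7.716

7.7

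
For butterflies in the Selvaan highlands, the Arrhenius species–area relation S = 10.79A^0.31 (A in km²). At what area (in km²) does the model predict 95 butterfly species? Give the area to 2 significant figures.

95 = 10.79 × A^0.31  ⇒  A^0.31 = 95/10.79 = 8.804
ln A = ln(8.804) / 0.31 = 2.1753 / 0.31 = 7.0170
A = e^7.0170 ≈ 1115 km²

1100 km²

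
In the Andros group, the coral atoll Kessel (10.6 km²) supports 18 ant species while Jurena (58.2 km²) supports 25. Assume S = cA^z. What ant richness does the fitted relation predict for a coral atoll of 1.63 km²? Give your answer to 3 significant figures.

12.5

z = ln(25/18) / ln(58.2/10.6) = 0.3285 / 1.7030 = 0.1929
c = 18 / 10.6^0.1929 = 18 / 1.577 = 11.42
S₃ = 11.42 × 1.63^0.1929 = 11.42 × 1.099 ≈ 12.54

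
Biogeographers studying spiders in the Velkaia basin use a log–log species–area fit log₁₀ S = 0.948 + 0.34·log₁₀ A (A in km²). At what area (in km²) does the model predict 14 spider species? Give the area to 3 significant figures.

3.83 km²

14 = 8.872 × A^0.34  ⇒  A^0.34 = 14/8.872 = 1.578
ln A = ln(1.578) / 0.34 = 0.4562 / 0.34 = 1.3418
A = e^1.3418 ≈ 3.826 km²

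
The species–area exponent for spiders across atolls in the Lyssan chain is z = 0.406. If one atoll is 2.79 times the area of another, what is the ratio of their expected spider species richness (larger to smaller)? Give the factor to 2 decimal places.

1.52

S₂/S₁ = (A₂/A₁)^z = 2.79^0.406
ln(S₂/S₁) = 0.406 × ln 2.79 = 0.406 × 1.0260 = 0.4166
S₂/S₁ = e^0.4166 ≈ 1.517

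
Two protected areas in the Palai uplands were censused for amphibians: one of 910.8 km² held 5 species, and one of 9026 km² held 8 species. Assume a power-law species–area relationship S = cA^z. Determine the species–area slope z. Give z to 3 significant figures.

0.205

Taking logs: ln S = ln c + z ln A, so z = (ln S₂ − ln S₁)/(ln A₂ − ln A₁).
z = ln(8/5) / ln(9026/910.8) = ln(1.6) / ln(9.91) = 0.4700 / 2.2935 = 0.2049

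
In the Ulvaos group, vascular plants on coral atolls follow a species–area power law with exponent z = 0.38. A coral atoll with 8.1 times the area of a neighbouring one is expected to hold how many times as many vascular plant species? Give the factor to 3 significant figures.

S₂/S₁ = (A₂/A₁)^z = 8.1^0.38
ln(S₂/S₁) = 0.38 × ln 8.1 = 0.38 × 2.0919 = 0.7949
S₂/S₁ = e^0.7949 ≈ 2.214

2.21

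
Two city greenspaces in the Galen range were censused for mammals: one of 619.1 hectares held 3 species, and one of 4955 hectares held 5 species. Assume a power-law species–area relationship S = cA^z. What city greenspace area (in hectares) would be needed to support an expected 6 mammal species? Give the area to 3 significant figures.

z = ln(5/3) / ln(4955/619.1) = 0.5108 / 2.0799 = 0.2456
c = 3 / 619.1^0.2456 = 3 / 4.849 = 0.6187
A = (6/0.6187)^(1/0.2456) ⇒ ln A = ln(9.698)/0.2456 = 9.2505
A = e^9.2505 ≈ 10410 hectares

10400 hectares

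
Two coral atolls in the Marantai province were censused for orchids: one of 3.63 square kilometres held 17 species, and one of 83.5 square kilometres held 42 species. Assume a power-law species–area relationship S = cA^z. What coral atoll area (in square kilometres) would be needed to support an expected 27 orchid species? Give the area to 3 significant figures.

18.0 square kilometres

z = ln(42/17) / ln(83.5/3.63) = 0.9045 / 3.1356 = 0.2884
c = 17 / 3.63^0.2884 = 17 / 1.45 = 11.72
A = (27/11.72)^(1/0.2884) ⇒ ln A = ln(2.304)/0.2884 = 2.8931
A = e^2.8931 ≈ 18.05 square kilometres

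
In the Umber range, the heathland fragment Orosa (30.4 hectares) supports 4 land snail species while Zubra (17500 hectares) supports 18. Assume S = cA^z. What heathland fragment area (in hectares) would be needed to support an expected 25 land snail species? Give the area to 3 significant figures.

z = ln(18/4) / ln(17500/30.4) = 1.5041 / 6.3555 = 0.2367
c = 4 / 30.4^0.2367 = 4 / 2.244 = 1.783
A = (25/1.783)^(1/0.2367) ⇒ ln A = ln(14.02)/0.2367 = 11.1581
A = e^11.1581 ≈ 70127 hectares

70100 hectares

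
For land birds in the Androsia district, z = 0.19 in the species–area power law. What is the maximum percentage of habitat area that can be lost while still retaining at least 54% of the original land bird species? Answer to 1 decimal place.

96.1%

Need (A_new/A_old)^0.19 = 0.54, so A_new/A_old = 0.54^(1/0.19) = 0.54^5.263
ln(A_new/A_old) = ln 0.54 / 0.19 = -0.6162 / 0.19 = -3.2431
A_new/A_old = e^-3.2431 ≈ 0.03904
Fraction that can be lost = 1 − 0.03904 = 0.961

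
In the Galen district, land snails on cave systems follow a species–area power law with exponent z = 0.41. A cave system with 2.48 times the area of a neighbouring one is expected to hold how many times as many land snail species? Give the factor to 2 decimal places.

S₂/S₁ = (A₂/A₁)^z = 2.48^0.41
ln(S₂/S₁) = 0.41 × ln 2.48 = 0.41 × 0.9083 = 0.3724
S₂/S₁ = e^0.3724 ≈ 1.451

1.45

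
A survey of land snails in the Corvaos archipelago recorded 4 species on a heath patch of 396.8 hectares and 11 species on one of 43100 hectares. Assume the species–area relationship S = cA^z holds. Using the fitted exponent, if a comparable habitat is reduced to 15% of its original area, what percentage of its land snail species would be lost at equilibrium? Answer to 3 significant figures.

z = ln(11/4) / ln(43100/396.8) = 1.0116 / 4.6878 = 0.2158
S_new/S_old = (A_new/A_old)^z = 0.15^0.2158 = exp(0.2158 × -1.8971) = 0.6641
Fraction lost = 1 − 0.6641 = 0.3359

33.6%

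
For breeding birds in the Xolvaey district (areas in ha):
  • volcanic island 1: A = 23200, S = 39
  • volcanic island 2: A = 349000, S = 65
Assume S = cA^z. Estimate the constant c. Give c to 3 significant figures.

z = ln(S₂/S₁) / ln(A₂/A₁) = ln(65/39) / ln(349000/23200) = 0.5108 / 2.7109 = 0.1884
c = S₁ / A₁^z = 39 / 23200^0.1884 = 39 / 6.647 = 5.868

5.87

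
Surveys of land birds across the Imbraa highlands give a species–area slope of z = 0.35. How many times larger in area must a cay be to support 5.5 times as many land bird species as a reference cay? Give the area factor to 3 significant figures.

(A₂/A₁)^0.35 = 5.5, so A₂/A₁ = 5.5^(1/0.35) = 5.5^2.857
ln(A₂/A₁) = ln 5.5 / 0.35 = 1.7047 / 0.35 = 4.8707
A₂/A₁ = e^4.8707 ≈ 130.4

130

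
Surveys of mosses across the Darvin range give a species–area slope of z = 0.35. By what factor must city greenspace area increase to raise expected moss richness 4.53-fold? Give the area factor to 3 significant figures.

(A₂/A₁)^0.35 = 4.53, so A₂/A₁ = 4.53^(1/0.35) = 4.53^2.857
ln(A₂/A₁) = ln 4.53 / 0.35 = 1.5107 / 0.35 = 4.3163
A₂/A₁ = e^4.3163 ≈ 74.91

74.9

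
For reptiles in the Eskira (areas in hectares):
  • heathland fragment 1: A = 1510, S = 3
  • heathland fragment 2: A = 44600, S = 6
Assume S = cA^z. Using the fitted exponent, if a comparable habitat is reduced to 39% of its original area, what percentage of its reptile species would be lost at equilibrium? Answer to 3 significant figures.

z = ln(6/3) / ln(44600/1510) = 0.6931 / 3.3856 = 0.2047
S_new/S_old = (A_new/A_old)^z = 0.39^0.2047 = exp(0.2047 × -0.9416) = 0.8247
Fraction lost = 1 − 0.8247 = 0.1753

17.5%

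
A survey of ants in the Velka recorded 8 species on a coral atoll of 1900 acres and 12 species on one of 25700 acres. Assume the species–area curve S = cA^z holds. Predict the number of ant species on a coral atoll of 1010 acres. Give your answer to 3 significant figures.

7.25

z = ln(12/8) / ln(25700/1900) = 0.4055 / 2.6046 = 0.1557
c = 8 / 1900^0.1557 = 8 / 3.239 = 2.47
S₃ = 2.47 × 1010^0.1557 = 2.47 × 2.936 ≈ 7.251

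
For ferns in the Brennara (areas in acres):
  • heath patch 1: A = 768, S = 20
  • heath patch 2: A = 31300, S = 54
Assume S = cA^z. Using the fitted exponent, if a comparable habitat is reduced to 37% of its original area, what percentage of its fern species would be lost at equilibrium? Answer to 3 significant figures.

23.4%

z = ln(54/20) / ln(31300/768) = 0.9933 / 3.7076 = 0.2679
S_new/S_old = (A_new/A_old)^z = 0.37^0.2679 = exp(0.2679 × -0.9943) = 0.7662
Fraction lost = 1 − 0.7662 = 0.2338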